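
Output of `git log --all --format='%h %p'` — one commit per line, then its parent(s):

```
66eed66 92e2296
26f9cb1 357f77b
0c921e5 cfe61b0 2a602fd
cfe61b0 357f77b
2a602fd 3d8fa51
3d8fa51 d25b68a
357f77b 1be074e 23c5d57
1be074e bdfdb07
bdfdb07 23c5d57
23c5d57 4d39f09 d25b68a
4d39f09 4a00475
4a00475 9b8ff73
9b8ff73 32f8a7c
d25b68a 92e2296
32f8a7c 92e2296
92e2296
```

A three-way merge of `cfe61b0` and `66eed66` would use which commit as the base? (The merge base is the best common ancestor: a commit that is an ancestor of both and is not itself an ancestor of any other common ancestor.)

Ancestors of cfe61b0: {1be074e, 23c5d57, 32f8a7c, 357f77b, 4a00475, 4d39f09, 92e2296, 9b8ff73, bdfdb07, cfe61b0, d25b68a}.
Ancestors of 66eed66: {66eed66, 92e2296}.
Common ancestors: {92e2296}.
The only common ancestor is 92e2296, so it is the merge base.

92e2296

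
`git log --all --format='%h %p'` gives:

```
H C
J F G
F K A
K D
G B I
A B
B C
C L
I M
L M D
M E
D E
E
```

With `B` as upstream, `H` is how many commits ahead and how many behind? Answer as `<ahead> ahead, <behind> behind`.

Reachable from H: {C, D, E, H, L, M}.
Reachable from B: {B, C, D, E, L, M}.
Only in H's history (ahead): {H} — 1.
Only in B's history (behind): {B} — 1.

1 ahead, 1 behind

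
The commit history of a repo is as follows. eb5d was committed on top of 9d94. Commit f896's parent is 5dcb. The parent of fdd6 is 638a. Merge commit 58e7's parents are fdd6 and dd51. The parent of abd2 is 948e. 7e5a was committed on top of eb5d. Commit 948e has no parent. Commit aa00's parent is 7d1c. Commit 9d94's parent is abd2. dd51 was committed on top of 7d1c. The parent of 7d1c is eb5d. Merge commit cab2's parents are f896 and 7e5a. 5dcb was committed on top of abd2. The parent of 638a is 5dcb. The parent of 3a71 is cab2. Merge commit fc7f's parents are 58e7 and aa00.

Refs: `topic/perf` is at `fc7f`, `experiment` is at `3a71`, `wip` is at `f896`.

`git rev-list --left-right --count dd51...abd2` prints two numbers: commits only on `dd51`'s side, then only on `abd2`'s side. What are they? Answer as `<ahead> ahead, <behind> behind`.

4 ahead, 0 behind

Reachable from dd51: {7d1c, 948e, 9d94, abd2, dd51, eb5d}.
Reachable from abd2: {948e, abd2}.
Only in dd51's history (ahead): {7d1c, 9d94, dd51, eb5d} — 4.
Only in abd2's history (behind): {} — 0.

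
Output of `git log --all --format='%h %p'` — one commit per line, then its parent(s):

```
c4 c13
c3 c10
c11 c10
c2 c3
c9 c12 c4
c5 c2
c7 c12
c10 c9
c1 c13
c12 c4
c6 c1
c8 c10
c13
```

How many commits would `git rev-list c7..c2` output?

4

Reachable from c2: {c10, c12, c13, c2, c3, c4, c9}.
Reachable from c7: {c12, c13, c4, c7}.
In c2's history but not c7's: {c10, c2, c3, c9} — 4 commits.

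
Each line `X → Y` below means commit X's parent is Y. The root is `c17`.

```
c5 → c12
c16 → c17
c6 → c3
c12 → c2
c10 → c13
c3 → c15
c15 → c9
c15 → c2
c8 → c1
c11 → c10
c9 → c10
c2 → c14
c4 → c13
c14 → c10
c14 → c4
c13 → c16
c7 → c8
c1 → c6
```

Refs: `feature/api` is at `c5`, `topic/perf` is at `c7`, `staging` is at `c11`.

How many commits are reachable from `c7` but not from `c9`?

9

Reachable from c7: {c1, c10, c13, c14, c15, c16, c17, c2, c3, c4, c6, c7, c8, c9}.
Reachable from c9: {c10, c13, c16, c17, c9}.
In c7's history but not c9's: {c1, c14, c15, c2, c3, c4, c6, c7, c8} — 9 commits.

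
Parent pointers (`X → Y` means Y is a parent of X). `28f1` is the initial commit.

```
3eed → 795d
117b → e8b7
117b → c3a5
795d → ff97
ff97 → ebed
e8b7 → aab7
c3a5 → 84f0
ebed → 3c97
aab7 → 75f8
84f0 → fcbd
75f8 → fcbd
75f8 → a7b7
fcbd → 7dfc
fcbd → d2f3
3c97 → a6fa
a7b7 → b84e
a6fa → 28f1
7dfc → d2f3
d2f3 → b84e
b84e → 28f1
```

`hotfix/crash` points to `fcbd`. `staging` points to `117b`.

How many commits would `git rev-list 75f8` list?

7

Walking parent pointers from 75f8: reachable set = {28f1, 75f8, 7dfc, a7b7, b84e, d2f3, fcbd}.
That is 7 commits.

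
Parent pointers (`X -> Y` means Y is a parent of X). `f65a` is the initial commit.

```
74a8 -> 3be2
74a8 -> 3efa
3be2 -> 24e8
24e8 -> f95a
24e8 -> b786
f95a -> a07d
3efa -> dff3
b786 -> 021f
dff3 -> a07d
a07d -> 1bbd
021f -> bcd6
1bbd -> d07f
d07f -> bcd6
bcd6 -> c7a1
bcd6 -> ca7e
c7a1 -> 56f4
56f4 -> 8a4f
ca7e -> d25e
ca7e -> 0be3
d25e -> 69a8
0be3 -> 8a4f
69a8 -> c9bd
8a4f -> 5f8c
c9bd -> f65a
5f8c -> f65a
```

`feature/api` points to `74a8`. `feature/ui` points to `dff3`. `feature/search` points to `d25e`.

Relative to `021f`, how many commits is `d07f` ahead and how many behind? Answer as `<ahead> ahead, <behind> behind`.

1 ahead, 1 behind

Reachable from d07f: {0be3, 56f4, 5f8c, 69a8, 8a4f, bcd6, c7a1, c9bd, ca7e, d07f, d25e, f65a}.
Reachable from 021f: {021f, 0be3, 56f4, 5f8c, 69a8, 8a4f, bcd6, c7a1, c9bd, ca7e, d25e, f65a}.
Only in d07f's history (ahead): {d07f} — 1.
Only in 021f's history (behind): {021f} — 1.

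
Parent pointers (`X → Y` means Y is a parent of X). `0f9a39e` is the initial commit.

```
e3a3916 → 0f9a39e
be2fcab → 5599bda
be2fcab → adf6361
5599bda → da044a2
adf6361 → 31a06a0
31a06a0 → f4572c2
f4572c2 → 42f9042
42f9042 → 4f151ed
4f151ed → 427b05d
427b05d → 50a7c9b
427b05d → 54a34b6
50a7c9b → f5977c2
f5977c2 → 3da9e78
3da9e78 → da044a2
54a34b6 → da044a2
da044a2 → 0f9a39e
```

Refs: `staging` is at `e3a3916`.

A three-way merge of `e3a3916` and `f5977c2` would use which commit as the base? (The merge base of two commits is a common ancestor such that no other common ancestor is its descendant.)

0f9a39e

Ancestors of e3a3916: {0f9a39e, e3a3916}.
Ancestors of f5977c2: {0f9a39e, 3da9e78, da044a2, f5977c2}.
Common ancestors: {0f9a39e}.
The only common ancestor is 0f9a39e, so it is the merge base.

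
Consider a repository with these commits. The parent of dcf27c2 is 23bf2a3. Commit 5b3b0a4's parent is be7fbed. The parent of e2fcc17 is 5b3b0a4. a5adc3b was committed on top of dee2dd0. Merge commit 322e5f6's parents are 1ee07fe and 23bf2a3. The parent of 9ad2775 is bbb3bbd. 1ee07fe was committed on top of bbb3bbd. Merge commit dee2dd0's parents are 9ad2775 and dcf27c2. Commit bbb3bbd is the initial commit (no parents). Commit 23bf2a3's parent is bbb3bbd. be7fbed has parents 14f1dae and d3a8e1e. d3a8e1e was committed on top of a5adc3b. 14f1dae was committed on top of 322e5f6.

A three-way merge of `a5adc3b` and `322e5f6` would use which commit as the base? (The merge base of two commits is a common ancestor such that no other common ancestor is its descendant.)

23bf2a3

Ancestors of a5adc3b: {23bf2a3, 9ad2775, a5adc3b, bbb3bbd, dcf27c2, dee2dd0}.
Ancestors of 322e5f6: {1ee07fe, 23bf2a3, 322e5f6, bbb3bbd}.
Common ancestors: {23bf2a3, bbb3bbd}.
Among these, 23bf2a3 is not an ancestor of any other common ancestor — it is the merge base.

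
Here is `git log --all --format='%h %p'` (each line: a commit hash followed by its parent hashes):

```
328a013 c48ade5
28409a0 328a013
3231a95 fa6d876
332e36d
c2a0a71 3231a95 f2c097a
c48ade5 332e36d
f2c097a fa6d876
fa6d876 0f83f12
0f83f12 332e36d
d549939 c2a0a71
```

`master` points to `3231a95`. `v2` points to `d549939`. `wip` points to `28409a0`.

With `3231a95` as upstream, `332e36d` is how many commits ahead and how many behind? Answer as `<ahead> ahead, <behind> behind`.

0 ahead, 3 behind

Reachable from 332e36d: {332e36d}.
Reachable from 3231a95: {0f83f12, 3231a95, 332e36d, fa6d876}.
Only in 332e36d's history (ahead): {} — 0.
Only in 3231a95's history (behind): {0f83f12, 3231a95, fa6d876} — 3.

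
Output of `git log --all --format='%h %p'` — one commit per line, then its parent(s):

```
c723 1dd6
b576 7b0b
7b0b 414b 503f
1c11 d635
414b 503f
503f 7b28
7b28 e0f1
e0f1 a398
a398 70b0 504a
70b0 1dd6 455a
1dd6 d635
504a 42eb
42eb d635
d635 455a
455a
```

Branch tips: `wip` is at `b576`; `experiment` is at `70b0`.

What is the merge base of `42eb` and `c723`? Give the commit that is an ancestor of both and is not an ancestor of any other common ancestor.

Ancestors of 42eb: {42eb, 455a, d635}.
Ancestors of c723: {1dd6, 455a, c723, d635}.
Common ancestors: {455a, d635}.
Among these, d635 is not an ancestor of any other common ancestor — it is the merge base.

d635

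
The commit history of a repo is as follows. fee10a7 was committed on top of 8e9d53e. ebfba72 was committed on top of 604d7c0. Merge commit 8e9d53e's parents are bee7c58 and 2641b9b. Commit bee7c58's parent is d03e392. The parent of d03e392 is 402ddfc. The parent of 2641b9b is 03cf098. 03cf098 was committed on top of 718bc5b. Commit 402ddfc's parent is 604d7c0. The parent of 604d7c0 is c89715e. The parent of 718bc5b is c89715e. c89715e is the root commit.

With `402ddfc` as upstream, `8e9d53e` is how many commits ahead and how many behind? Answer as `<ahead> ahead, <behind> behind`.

6 ahead, 0 behind

Reachable from 8e9d53e: {03cf098, 2641b9b, 402ddfc, 604d7c0, 718bc5b, 8e9d53e, bee7c58, c89715e, d03e392}.
Reachable from 402ddfc: {402ddfc, 604d7c0, c89715e}.
Only in 8e9d53e's history (ahead): {03cf098, 2641b9b, 718bc5b, 8e9d53e, bee7c58, d03e392} — 6.
Only in 402ddfc's history (behind): {} — 0.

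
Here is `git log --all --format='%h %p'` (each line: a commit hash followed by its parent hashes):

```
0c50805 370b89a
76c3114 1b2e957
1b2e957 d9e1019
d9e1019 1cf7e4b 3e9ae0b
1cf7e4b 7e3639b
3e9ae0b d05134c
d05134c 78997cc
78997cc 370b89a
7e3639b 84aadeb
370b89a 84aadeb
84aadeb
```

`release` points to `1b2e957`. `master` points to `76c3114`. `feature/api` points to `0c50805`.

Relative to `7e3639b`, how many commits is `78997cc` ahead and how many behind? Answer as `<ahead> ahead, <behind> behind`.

2 ahead, 1 behind

Reachable from 78997cc: {370b89a, 78997cc, 84aadeb}.
Reachable from 7e3639b: {7e3639b, 84aadeb}.
Only in 78997cc's history (ahead): {370b89a, 78997cc} — 2.
Only in 7e3639b's history (behind): {7e3639b} — 1.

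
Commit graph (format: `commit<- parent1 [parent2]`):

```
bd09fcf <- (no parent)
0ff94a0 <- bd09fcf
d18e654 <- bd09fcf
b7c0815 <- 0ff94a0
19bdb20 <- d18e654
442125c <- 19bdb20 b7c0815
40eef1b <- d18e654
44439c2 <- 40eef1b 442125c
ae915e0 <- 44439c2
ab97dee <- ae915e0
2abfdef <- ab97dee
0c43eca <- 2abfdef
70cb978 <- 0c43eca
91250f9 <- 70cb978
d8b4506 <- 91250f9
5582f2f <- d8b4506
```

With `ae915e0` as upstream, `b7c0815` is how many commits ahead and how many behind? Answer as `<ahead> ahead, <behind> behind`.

Reachable from b7c0815: {0ff94a0, b7c0815, bd09fcf}.
Reachable from ae915e0: {0ff94a0, 19bdb20, 40eef1b, 442125c, 44439c2, ae915e0, b7c0815, bd09fcf, d18e654}.
Only in b7c0815's history (ahead): {} — 0.
Only in ae915e0's history (behind): {19bdb20, 40eef1b, 442125c, 44439c2, ae915e0, d18e654} — 6.

0 ahead, 6 behind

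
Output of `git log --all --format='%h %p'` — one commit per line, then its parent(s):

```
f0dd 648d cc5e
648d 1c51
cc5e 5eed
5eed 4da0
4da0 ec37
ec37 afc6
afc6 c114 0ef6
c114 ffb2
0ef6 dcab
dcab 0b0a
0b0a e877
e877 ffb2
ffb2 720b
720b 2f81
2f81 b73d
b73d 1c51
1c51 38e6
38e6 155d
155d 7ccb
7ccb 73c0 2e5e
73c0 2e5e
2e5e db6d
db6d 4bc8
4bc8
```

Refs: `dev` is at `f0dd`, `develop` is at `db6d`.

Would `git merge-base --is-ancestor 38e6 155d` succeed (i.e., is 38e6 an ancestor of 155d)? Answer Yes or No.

Ancestors of 155d: {155d, 2e5e, 4bc8, 73c0, 7ccb, db6d}.
38e6 is not in that set, so it is not an ancestor of 155d.

No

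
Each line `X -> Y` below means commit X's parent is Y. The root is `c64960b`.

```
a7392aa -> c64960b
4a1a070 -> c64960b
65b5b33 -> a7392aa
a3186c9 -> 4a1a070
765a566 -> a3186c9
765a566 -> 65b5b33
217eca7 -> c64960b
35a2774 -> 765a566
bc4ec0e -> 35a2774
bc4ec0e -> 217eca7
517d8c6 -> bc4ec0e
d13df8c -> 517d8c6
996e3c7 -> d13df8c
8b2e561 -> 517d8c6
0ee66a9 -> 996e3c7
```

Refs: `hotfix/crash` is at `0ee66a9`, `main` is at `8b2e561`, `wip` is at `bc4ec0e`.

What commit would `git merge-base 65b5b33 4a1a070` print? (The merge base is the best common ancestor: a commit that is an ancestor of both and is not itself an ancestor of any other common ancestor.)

c64960b

Ancestors of 65b5b33: {65b5b33, a7392aa, c64960b}.
Ancestors of 4a1a070: {4a1a070, c64960b}.
Common ancestors: {c64960b}.
The only common ancestor is c64960b, so it is the merge base.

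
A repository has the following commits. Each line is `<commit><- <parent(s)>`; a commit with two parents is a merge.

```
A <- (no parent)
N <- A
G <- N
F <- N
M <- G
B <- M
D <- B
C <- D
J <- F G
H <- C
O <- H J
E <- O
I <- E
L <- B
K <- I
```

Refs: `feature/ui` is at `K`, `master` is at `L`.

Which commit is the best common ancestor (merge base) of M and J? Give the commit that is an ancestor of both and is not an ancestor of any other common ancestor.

Ancestors of M: {A, G, M, N}.
Ancestors of J: {A, F, G, J, N}.
Common ancestors: {A, G, N}.
Among these, G is not an ancestor of any other common ancestor — it is the merge base.

G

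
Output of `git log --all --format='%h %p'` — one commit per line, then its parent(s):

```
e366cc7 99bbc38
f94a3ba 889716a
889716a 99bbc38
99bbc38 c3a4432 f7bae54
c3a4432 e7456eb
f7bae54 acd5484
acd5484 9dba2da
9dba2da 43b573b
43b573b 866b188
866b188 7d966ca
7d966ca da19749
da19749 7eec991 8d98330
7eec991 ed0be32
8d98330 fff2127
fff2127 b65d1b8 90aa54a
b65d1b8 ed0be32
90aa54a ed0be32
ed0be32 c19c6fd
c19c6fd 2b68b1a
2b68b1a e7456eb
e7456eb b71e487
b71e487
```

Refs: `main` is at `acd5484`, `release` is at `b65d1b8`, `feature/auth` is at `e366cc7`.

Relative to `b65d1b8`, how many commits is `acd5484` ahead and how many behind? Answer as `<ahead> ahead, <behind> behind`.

Reachable from acd5484: {2b68b1a, 43b573b, 7d966ca, 7eec991, 866b188, 8d98330, 90aa54a, 9dba2da, acd5484, b65d1b8, b71e487, c19c6fd, da19749, e7456eb, ed0be32, fff2127}.
Reachable from b65d1b8: {2b68b1a, b65d1b8, b71e487, c19c6fd, e7456eb, ed0be32}.
Only in acd5484's history (ahead): {43b573b, 7d966ca, 7eec991, 866b188, 8d98330, 90aa54a, 9dba2da, acd5484, da19749, fff2127} — 10.
Only in b65d1b8's history (behind): {} — 0.

10 ahead, 0 behind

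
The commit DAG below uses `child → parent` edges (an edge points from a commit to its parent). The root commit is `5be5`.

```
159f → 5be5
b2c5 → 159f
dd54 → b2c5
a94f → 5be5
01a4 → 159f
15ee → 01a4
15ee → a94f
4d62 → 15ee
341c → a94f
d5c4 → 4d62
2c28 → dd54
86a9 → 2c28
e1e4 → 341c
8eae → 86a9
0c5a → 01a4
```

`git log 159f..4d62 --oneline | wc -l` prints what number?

4

Reachable from 4d62: {01a4, 159f, 15ee, 4d62, 5be5, a94f}.
Reachable from 159f: {159f, 5be5}.
In 4d62's history but not 159f's: {01a4, 15ee, 4d62, a94f} — 4 commits.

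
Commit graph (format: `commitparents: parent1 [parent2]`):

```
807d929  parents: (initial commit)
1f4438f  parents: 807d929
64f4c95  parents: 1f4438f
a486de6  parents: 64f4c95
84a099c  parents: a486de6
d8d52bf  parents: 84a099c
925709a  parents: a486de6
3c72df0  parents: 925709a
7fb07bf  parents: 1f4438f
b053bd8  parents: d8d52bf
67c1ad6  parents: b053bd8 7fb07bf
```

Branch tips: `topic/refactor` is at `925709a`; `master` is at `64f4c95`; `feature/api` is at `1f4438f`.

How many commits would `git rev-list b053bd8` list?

7

Walking parent pointers from b053bd8: reachable set = {1f4438f, 64f4c95, 807d929, 84a099c, a486de6, b053bd8, d8d52bf}.
That is 7 commits.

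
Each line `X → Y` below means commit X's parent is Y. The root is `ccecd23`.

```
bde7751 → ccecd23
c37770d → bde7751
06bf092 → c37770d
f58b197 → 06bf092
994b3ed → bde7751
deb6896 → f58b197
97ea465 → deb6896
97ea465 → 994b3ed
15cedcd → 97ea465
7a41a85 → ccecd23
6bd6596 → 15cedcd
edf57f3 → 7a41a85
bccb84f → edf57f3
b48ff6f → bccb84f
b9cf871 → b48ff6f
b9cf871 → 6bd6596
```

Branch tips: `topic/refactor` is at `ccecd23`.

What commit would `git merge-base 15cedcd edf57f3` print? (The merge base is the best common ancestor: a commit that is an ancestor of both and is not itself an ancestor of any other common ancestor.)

ccecd23

Ancestors of 15cedcd: {06bf092, 15cedcd, 97ea465, 994b3ed, bde7751, c37770d, ccecd23, deb6896, f58b197}.
Ancestors of edf57f3: {7a41a85, ccecd23, edf57f3}.
Common ancestors: {ccecd23}.
The only common ancestor is ccecd23, so it is the merge base.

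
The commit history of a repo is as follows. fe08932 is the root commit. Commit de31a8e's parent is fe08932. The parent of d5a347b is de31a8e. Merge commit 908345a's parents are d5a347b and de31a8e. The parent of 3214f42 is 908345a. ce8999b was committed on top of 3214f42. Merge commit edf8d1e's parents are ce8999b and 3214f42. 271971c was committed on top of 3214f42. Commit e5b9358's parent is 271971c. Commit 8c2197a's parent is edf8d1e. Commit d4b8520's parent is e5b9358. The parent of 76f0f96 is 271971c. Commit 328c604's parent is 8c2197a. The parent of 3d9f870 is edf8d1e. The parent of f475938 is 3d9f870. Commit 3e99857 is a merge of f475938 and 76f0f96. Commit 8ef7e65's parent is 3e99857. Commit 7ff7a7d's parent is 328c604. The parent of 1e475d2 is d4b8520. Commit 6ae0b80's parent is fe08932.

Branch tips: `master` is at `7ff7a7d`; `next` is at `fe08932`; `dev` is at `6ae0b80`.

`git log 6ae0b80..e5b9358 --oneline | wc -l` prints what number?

Reachable from e5b9358: {271971c, 3214f42, 908345a, d5a347b, de31a8e, e5b9358, fe08932}.
Reachable from 6ae0b80: {6ae0b80, fe08932}.
In e5b9358's history but not 6ae0b80's: {271971c, 3214f42, 908345a, d5a347b, de31a8e, e5b9358} — 6 commits.

6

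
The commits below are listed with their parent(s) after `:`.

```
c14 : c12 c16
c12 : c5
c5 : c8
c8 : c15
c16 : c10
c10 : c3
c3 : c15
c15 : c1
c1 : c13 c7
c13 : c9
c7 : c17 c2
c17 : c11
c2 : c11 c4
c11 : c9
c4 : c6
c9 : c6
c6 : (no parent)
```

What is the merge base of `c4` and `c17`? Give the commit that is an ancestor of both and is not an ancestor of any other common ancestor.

c6

Ancestors of c4: {c4, c6}.
Ancestors of c17: {c11, c17, c6, c9}.
Common ancestors: {c6}.
The only common ancestor is c6, so it is the merge base.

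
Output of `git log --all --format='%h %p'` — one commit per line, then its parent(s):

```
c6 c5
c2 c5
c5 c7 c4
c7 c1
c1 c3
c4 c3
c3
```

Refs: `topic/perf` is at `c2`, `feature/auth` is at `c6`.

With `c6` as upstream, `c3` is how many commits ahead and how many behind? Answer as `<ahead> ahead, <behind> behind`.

Reachable from c3: {c3}.
Reachable from c6: {c1, c3, c4, c5, c6, c7}.
Only in c3's history (ahead): {} — 0.
Only in c6's history (behind): {c1, c4, c5, c6, c7} — 5.

0 ahead, 5 behind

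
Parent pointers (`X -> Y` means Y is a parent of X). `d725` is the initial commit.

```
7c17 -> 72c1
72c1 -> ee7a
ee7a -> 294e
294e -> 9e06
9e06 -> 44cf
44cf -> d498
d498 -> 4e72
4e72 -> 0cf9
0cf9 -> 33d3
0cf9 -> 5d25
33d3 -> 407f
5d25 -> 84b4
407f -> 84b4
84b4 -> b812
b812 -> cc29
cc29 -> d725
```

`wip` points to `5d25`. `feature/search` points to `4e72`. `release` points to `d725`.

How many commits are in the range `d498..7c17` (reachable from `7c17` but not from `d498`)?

Reachable from 7c17: {0cf9, 294e, 33d3, 407f, 44cf, 4e72, 5d25, 72c1, 7c17, 84b4, 9e06, b812, cc29, d498, d725, ee7a}.
Reachable from d498: {0cf9, 33d3, 407f, 4e72, 5d25, 84b4, b812, cc29, d498, d725}.
In 7c17's history but not d498's: {294e, 44cf, 72c1, 7c17, 9e06, ee7a} — 6 commits.

6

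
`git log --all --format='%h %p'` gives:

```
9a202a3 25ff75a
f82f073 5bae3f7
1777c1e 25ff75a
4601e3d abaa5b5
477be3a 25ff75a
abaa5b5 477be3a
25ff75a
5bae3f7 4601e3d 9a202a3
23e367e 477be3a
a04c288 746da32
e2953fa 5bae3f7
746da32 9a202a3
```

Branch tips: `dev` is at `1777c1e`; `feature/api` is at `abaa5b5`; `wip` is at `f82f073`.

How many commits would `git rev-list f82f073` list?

7

Walking parent pointers from f82f073: reachable set = {25ff75a, 4601e3d, 477be3a, 5bae3f7, 9a202a3, abaa5b5, f82f073}.
That is 7 commits.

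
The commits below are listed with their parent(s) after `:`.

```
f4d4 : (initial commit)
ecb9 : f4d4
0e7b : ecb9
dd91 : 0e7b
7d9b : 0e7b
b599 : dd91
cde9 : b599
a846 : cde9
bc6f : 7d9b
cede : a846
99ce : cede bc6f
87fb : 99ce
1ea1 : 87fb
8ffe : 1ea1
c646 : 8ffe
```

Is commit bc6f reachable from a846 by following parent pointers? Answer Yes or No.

Ancestors of a846: {0e7b, a846, b599, cde9, dd91, ecb9, f4d4}.
bc6f is not in that set, so it is not an ancestor of a846.

No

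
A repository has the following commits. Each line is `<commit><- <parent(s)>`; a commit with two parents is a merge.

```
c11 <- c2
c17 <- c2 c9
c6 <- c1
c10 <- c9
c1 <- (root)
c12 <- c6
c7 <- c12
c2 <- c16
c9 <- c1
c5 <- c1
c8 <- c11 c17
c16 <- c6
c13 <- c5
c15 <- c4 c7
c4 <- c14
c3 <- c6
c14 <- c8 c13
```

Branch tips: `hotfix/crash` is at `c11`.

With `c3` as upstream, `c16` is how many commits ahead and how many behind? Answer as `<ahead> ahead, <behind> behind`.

Reachable from c16: {c1, c16, c6}.
Reachable from c3: {c1, c3, c6}.
Only in c16's history (ahead): {c16} — 1.
Only in c3's history (behind): {c3} — 1.

1 ahead, 1 behind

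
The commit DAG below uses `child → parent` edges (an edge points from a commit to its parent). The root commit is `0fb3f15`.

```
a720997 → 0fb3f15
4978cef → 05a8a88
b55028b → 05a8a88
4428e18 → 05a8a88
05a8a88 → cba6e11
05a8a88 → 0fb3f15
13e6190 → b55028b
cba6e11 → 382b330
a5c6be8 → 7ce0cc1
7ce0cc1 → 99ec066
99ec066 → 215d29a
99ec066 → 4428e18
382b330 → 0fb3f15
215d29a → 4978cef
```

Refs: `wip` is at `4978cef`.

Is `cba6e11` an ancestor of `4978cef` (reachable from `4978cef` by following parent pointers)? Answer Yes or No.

Ancestors of 4978cef (commits reachable by following parents): {05a8a88, 0fb3f15, 382b330, 4978cef, cba6e11}.
cba6e11 is in that set, so it is an ancestor of 4978cef.

Yes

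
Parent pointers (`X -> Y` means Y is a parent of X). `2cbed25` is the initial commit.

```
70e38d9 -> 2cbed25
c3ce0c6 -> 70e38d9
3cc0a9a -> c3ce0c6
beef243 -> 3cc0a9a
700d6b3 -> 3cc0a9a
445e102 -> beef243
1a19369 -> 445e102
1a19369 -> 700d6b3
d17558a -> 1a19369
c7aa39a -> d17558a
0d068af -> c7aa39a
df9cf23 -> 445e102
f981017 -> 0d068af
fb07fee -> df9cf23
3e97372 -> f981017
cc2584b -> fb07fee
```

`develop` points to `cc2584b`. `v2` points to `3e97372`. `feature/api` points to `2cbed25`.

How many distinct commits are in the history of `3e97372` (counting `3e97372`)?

13

Walking parent pointers from 3e97372: reachable set = {0d068af, 1a19369, 2cbed25, 3cc0a9a, 3e97372, 445e102, 700d6b3, 70e38d9, beef243, c3ce0c6, c7aa39a, d17558a, f981017}.
That is 13 commits.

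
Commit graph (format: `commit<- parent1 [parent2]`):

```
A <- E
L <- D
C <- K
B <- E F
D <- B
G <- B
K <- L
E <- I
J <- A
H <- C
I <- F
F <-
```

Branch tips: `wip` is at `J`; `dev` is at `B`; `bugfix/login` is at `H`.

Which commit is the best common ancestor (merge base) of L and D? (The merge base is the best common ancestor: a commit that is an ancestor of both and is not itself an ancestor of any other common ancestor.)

Ancestors of L: {B, D, E, F, I, L}.
Ancestors of D: {B, D, E, F, I}.
Common ancestors: {B, D, E, F, I}.
Among these, D is not an ancestor of any other common ancestor — it is the merge base.

D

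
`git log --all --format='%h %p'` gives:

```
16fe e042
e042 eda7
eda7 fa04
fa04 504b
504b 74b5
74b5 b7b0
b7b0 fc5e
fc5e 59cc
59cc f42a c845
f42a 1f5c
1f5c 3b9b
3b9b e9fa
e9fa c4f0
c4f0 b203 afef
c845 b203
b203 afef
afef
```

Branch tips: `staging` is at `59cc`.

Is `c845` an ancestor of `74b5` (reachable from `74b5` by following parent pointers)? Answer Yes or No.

Yes

Ancestors of 74b5 (commits reachable by following parents): {1f5c, 3b9b, 59cc, 74b5, afef, b203, b7b0, c4f0, c845, e9fa, f42a, fc5e}.
c845 is in that set, so it is an ancestor of 74b5.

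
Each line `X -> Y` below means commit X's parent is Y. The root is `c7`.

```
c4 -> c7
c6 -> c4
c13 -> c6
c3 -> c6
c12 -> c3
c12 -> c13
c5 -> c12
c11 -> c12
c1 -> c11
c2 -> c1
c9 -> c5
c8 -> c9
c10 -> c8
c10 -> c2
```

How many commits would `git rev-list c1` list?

8

Walking parent pointers from c1: reachable set = {c1, c11, c12, c13, c3, c4, c6, c7}.
That is 8 commits.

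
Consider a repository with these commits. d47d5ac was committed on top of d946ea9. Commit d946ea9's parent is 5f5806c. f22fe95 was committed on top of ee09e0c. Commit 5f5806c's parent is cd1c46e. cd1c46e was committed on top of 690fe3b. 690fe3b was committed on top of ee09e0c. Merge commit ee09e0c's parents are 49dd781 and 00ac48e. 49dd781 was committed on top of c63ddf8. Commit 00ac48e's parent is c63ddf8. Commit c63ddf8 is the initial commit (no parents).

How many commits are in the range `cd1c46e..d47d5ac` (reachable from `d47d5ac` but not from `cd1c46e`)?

3

Reachable from d47d5ac: {00ac48e, 49dd781, 5f5806c, 690fe3b, c63ddf8, cd1c46e, d47d5ac, d946ea9, ee09e0c}.
Reachable from cd1c46e: {00ac48e, 49dd781, 690fe3b, c63ddf8, cd1c46e, ee09e0c}.
In d47d5ac's history but not cd1c46e's: {5f5806c, d47d5ac, d946ea9} — 3 commits.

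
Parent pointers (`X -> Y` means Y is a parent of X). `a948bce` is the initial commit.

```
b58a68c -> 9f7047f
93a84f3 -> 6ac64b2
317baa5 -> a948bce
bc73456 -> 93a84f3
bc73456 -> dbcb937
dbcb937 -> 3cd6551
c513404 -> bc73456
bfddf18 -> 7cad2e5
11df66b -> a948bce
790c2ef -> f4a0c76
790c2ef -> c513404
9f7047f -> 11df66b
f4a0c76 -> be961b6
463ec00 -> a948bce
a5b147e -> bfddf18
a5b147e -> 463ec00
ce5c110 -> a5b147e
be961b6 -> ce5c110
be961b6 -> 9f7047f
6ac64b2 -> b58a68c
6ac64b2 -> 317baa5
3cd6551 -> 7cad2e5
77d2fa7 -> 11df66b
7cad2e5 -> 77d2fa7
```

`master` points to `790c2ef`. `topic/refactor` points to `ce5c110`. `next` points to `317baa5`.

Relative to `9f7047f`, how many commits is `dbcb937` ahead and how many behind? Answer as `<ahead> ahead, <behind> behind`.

Reachable from dbcb937: {11df66b, 3cd6551, 77d2fa7, 7cad2e5, a948bce, dbcb937}.
Reachable from 9f7047f: {11df66b, 9f7047f, a948bce}.
Only in dbcb937's history (ahead): {3cd6551, 77d2fa7, 7cad2e5, dbcb937} — 4.
Only in 9f7047f's history (behind): {9f7047f} — 1.

4 ahead, 1 behind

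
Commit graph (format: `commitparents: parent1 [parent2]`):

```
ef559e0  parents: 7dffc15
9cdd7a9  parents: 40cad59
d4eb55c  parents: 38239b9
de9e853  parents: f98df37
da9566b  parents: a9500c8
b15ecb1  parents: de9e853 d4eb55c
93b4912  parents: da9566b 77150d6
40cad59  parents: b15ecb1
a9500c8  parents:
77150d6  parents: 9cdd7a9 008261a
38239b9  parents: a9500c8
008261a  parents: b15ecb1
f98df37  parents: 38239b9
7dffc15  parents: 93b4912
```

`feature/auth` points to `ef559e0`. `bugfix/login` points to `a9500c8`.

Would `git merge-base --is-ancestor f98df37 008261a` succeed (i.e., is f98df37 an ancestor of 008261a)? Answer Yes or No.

Ancestors of 008261a (commits reachable by following parents): {008261a, 38239b9, a9500c8, b15ecb1, d4eb55c, de9e853, f98df37}.
f98df37 is in that set, so it is an ancestor of 008261a.

Yes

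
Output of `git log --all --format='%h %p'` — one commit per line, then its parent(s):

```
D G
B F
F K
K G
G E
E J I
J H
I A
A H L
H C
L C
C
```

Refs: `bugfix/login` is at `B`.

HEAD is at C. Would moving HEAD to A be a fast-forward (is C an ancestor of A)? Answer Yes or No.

Yes

A fast-forward from C to A is possible iff C is an ancestor of A.
Ancestors of A: {A, C, H, L}.
C is among them, so fast-forward is possible.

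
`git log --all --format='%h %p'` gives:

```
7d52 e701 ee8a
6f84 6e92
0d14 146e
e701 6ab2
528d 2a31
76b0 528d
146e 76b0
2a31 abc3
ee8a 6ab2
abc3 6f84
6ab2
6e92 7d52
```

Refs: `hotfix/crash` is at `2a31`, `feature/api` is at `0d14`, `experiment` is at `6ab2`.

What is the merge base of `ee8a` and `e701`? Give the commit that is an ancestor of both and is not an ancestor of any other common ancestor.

6ab2

Ancestors of ee8a: {6ab2, ee8a}.
Ancestors of e701: {6ab2, e701}.
Common ancestors: {6ab2}.
The only common ancestor is 6ab2, so it is the merge base.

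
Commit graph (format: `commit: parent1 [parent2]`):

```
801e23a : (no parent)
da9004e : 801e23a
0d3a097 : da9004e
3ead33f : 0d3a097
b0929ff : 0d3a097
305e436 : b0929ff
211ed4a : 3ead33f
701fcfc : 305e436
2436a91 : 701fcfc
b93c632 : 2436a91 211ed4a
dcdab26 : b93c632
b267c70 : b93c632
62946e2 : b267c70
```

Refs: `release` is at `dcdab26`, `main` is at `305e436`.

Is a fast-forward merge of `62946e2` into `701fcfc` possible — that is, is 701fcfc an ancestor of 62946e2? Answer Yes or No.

Yes

A fast-forward from 701fcfc to 62946e2 is possible iff 701fcfc is an ancestor of 62946e2.
Ancestors of 62946e2: {0d3a097, 211ed4a, 2436a91, 305e436, 3ead33f, 62946e2, 701fcfc, 801e23a, b0929ff, b267c70, b93c632, da9004e}.
701fcfc is among them, so fast-forward is possible.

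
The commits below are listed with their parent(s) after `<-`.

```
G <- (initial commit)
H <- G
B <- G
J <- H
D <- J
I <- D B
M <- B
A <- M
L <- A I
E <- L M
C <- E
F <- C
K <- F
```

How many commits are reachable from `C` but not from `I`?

Reachable from C: {A, B, C, D, E, G, H, I, J, L, M}.
Reachable from I: {B, D, G, H, I, J}.
In C's history but not I's: {A, C, E, L, M} — 5 commits.

5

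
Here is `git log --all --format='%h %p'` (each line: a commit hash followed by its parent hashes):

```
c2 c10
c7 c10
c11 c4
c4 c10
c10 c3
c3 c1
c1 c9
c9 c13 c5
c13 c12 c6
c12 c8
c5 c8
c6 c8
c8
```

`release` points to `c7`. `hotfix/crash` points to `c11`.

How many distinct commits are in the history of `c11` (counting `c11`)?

Walking parent pointers from c11: reachable set = {c1, c10, c11, c12, c13, c3, c4, c5, c6, c8, c9}.
That is 11 commits.

11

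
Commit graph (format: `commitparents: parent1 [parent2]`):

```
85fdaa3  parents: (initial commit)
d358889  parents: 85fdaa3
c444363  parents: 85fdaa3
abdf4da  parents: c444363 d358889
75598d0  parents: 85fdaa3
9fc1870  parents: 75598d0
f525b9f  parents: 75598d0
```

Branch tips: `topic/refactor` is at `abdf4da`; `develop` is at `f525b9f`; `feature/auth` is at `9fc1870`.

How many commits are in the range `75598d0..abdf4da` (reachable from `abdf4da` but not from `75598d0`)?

3

Reachable from abdf4da: {85fdaa3, abdf4da, c444363, d358889}.
Reachable from 75598d0: {75598d0, 85fdaa3}.
In abdf4da's history but not 75598d0's: {abdf4da, c444363, d358889} — 3 commits.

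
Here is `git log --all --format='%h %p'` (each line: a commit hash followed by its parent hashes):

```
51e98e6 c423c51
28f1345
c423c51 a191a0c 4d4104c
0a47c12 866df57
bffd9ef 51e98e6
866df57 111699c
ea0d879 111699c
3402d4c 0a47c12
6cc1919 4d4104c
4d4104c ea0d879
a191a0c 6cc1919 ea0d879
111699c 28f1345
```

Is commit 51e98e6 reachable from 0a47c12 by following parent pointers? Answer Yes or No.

Ancestors of 0a47c12: {0a47c12, 111699c, 28f1345, 866df57}.
51e98e6 is not in that set, so it is not an ancestor of 0a47c12.

No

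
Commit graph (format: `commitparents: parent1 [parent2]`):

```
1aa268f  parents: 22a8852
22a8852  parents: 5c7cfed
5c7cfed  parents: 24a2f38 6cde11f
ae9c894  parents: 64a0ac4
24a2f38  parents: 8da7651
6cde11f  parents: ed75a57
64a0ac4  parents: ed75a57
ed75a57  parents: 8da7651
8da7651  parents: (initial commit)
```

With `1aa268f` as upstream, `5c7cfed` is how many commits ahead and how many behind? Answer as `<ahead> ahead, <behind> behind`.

0 ahead, 2 behind

Reachable from 5c7cfed: {24a2f38, 5c7cfed, 6cde11f, 8da7651, ed75a57}.
Reachable from 1aa268f: {1aa268f, 22a8852, 24a2f38, 5c7cfed, 6cde11f, 8da7651, ed75a57}.
Only in 5c7cfed's history (ahead): {} — 0.
Only in 1aa268f's history (behind): {1aa268f, 22a8852} — 2.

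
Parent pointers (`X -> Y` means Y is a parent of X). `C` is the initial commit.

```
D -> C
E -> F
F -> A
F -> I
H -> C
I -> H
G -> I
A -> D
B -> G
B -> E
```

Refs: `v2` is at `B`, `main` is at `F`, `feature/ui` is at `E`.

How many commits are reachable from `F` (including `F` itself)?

Walking parent pointers from F: reachable set = {A, C, D, F, H, I}.
That is 6 commits.

6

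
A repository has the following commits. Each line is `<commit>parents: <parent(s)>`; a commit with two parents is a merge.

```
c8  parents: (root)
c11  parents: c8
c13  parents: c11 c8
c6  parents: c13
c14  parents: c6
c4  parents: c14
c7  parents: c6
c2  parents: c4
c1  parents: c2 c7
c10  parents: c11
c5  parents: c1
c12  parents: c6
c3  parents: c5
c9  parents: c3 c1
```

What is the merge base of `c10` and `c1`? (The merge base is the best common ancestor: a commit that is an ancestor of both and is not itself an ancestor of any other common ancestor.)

Ancestors of c10: {c10, c11, c8}.
Ancestors of c1: {c1, c11, c13, c14, c2, c4, c6, c7, c8}.
Common ancestors: {c11, c8}.
Among these, c11 is not an ancestor of any other common ancestor — it is the merge base.

c11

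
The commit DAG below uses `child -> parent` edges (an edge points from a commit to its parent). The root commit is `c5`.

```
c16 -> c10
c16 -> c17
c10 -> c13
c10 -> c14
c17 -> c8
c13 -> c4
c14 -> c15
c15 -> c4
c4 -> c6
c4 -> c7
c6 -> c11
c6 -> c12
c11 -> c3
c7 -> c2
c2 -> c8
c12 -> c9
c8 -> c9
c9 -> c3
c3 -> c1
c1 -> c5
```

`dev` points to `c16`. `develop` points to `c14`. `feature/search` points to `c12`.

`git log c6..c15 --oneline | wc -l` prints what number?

Reachable from c15: {c1, c11, c12, c15, c2, c3, c4, c5, c6, c7, c8, c9}.
Reachable from c6: {c1, c11, c12, c3, c5, c6, c9}.
In c15's history but not c6's: {c15, c2, c4, c7, c8} — 5 commits.

5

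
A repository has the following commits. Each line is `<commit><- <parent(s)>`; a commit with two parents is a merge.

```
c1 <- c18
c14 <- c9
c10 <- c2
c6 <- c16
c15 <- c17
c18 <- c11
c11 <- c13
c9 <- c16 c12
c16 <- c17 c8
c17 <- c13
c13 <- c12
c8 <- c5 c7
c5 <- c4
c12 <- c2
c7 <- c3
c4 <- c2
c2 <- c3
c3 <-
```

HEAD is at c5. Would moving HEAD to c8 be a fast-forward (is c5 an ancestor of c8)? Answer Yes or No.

Yes

A fast-forward from c5 to c8 is possible iff c5 is an ancestor of c8.
Ancestors of c8: {c2, c3, c4, c5, c7, c8}.
c5 is among them, so fast-forward is possible.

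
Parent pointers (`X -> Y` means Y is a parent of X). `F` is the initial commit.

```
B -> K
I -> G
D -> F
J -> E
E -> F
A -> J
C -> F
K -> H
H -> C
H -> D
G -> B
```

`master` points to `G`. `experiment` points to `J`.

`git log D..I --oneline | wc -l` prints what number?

Reachable from I: {B, C, D, F, G, H, I, K}.
Reachable from D: {D, F}.
In I's history but not D's: {B, C, G, H, I, K} — 6 commits.

6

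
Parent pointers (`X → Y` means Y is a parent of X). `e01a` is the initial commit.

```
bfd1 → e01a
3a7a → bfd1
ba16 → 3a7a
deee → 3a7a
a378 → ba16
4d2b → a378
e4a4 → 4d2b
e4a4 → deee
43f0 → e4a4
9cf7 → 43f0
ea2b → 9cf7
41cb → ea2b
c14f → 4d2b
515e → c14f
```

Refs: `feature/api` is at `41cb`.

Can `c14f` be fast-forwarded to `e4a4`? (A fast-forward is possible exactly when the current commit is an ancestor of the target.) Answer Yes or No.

No

A fast-forward from c14f to e4a4 is possible iff c14f is an ancestor of e4a4.
Ancestors of e4a4: {3a7a, 4d2b, a378, ba16, bfd1, deee, e01a, e4a4}.
c14f is not among them, so fast-forward is not possible.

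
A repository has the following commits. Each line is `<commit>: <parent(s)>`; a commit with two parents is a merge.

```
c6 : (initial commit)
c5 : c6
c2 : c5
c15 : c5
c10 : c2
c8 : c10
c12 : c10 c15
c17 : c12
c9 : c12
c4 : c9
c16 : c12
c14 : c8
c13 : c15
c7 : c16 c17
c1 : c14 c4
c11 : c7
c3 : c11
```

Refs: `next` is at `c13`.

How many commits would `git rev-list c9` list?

7

Walking parent pointers from c9: reachable set = {c10, c12, c15, c2, c5, c6, c9}.
That is 7 commits.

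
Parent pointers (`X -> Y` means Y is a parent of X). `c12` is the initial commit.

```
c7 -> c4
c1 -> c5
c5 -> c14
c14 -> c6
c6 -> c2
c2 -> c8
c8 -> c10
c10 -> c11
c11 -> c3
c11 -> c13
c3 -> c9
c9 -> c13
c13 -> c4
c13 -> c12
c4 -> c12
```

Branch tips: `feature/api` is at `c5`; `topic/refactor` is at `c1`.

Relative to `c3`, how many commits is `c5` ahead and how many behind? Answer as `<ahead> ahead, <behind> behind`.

7 ahead, 0 behind

Reachable from c5: {c10, c11, c12, c13, c14, c2, c3, c4, c5, c6, c8, c9}.
Reachable from c3: {c12, c13, c3, c4, c9}.
Only in c5's history (ahead): {c10, c11, c14, c2, c5, c6, c8} — 7.
Only in c3's history (behind): {} — 0.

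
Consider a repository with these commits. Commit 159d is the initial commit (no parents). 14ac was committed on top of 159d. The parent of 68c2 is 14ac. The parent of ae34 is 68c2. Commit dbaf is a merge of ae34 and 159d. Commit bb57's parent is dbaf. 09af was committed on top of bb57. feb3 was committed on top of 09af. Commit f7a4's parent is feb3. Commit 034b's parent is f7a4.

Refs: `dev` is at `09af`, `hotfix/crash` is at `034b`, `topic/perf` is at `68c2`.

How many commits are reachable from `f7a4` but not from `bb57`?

Reachable from f7a4: {09af, 14ac, 159d, 68c2, ae34, bb57, dbaf, f7a4, feb3}.
Reachable from bb57: {14ac, 159d, 68c2, ae34, bb57, dbaf}.
In f7a4's history but not bb57's: {09af, f7a4, feb3} — 3 commits.

3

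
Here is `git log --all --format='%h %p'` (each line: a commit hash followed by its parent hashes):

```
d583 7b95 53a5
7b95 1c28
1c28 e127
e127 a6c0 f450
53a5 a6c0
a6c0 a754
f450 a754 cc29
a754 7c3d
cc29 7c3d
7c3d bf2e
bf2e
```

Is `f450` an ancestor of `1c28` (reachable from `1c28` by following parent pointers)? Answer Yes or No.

Yes

Ancestors of 1c28 (commits reachable by following parents): {1c28, 7c3d, a6c0, a754, bf2e, cc29, e127, f450}.
f450 is in that set, so it is an ancestor of 1c28.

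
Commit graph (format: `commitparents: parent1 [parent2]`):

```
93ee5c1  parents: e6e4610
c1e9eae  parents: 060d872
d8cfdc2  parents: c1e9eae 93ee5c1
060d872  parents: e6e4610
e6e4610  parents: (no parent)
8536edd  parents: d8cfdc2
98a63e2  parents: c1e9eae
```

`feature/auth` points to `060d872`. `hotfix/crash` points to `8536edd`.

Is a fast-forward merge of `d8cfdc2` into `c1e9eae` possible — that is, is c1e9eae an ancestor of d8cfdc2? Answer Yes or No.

A fast-forward from c1e9eae to d8cfdc2 is possible iff c1e9eae is an ancestor of d8cfdc2.
Ancestors of d8cfdc2: {060d872, 93ee5c1, c1e9eae, d8cfdc2, e6e4610}.
c1e9eae is among them, so fast-forward is possible.

Yes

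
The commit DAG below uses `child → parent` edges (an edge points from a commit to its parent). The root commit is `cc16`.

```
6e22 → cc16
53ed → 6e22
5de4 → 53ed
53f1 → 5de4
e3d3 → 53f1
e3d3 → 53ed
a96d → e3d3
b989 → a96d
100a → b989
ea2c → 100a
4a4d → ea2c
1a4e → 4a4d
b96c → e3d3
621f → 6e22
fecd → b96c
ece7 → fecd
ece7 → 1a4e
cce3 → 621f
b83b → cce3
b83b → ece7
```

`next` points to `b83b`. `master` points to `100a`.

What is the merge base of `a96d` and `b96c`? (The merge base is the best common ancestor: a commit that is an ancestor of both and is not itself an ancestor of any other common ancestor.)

e3d3

Ancestors of a96d: {53ed, 53f1, 5de4, 6e22, a96d, cc16, e3d3}.
Ancestors of b96c: {53ed, 53f1, 5de4, 6e22, b96c, cc16, e3d3}.
Common ancestors: {53ed, 53f1, 5de4, 6e22, cc16, e3d3}.
Among these, e3d3 is not an ancestor of any other common ancestor — it is the merge base.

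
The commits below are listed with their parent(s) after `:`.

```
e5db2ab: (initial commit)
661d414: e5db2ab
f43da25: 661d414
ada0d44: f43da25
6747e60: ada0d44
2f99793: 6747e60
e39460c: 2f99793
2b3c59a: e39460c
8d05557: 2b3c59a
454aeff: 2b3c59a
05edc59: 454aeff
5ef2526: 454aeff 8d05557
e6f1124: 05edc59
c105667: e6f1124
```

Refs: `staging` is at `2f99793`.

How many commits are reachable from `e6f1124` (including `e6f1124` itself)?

11

Walking parent pointers from e6f1124: reachable set = {05edc59, 2b3c59a, 2f99793, 454aeff, 661d414, 6747e60, ada0d44, e39460c, e5db2ab, e6f1124, f43da25}.
That is 11 commits.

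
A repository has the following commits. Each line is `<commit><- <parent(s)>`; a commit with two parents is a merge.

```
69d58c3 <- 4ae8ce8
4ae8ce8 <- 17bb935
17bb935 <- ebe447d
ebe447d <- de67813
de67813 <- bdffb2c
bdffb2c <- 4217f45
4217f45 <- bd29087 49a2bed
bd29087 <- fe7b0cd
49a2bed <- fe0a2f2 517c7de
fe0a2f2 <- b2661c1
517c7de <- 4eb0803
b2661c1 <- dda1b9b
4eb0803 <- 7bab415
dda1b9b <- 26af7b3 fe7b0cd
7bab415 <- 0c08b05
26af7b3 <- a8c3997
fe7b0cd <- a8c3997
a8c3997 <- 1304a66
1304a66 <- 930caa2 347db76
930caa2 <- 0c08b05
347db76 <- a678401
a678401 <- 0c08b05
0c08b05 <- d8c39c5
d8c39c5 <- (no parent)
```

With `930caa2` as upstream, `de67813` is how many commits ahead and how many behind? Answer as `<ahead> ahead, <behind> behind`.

17 ahead, 0 behind

Reachable from de67813: {0c08b05, 1304a66, 26af7b3, 347db76, 4217f45, 49a2bed, 4eb0803, 517c7de, 7bab415, 930caa2, a678401, a8c3997, b2661c1, bd29087, bdffb2c, d8c39c5, dda1b9b, de67813, fe0a2f2, fe7b0cd}.
Reachable from 930caa2: {0c08b05, 930caa2, d8c39c5}.
Only in de67813's history (ahead): {1304a66, 26af7b3, 347db76, 4217f45, 49a2bed, 4eb0803, 517c7de, 7bab415, a678401, a8c3997, b2661c1, bd29087, bdffb2c, dda1b9b, de67813, fe0a2f2, fe7b0cd} — 17.
Only in 930caa2's history (behind): {} — 0.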